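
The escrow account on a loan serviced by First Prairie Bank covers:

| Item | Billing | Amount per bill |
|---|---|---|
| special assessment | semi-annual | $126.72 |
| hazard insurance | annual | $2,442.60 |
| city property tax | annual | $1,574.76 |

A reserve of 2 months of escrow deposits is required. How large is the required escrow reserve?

$711.80

Special assessment: $126.72 × 2 = $253.44
Hazard insurance: $2,442.60
City property tax: $1,574.76
Total per year = $253.44 + $2,442.60 + $1,574.76 = $4,270.80
Monthly = $4,270.80 / 12 = $355.90
Cushion = 2 × $355.90 = $711.80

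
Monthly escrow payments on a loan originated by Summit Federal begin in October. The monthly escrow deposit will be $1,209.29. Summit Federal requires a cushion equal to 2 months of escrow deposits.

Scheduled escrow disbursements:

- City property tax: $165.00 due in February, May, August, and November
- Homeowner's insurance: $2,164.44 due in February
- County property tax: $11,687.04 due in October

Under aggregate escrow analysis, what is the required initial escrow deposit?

$12,896.33

Cushion = 2 × $1,209.29 = $2,418.58
Trial balance (start $0, +$1,209.29 each month, − disbursements):
  Oct: +$1,209.29 − $11,687.04 → -$10,477.75
  Nov: +$1,209.29 − $165.00 → -$9,433.46
  Dec: +$1,209.29 → -$8,224.17
  Jan: +$1,209.29 → -$7,014.88
  Feb: +$1,209.29 − $2,329.44 → -$8,135.03
  Mar: +$1,209.29 → -$6,925.74
  Apr: +$1,209.29 → -$5,716.45
  May: +$1,209.29 − $165.00 → -$4,672.16
  Jun: +$1,209.29 → -$3,462.87
  Jul: +$1,209.29 → -$2,253.58
  Aug: +$1,209.29 − $165.00 → -$1,209.29
  Sep: +$1,209.29 → $0.00
Lowest trial balance = -$10,477.75 (Oct)
Initial deposit = cushion − low point = $2,418.58 − (-$10,477.75) = $12,896.33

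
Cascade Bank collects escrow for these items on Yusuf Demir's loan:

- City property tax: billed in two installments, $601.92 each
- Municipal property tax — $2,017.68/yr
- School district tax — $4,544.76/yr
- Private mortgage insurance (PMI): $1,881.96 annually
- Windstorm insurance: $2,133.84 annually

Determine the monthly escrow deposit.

$981.84

City property tax = $601.92 × 2 = $1,203.84 annually
Municipal property tax = $2,017.68 annually
School district tax = $4,544.76 annually
Private mortgage insurance (PMI) = $1,881.96 annually
Windstorm insurance = $2,133.84 annually
Total per year = $11,782.08
Base monthly escrow = $11,782.08 / 12 = $981.84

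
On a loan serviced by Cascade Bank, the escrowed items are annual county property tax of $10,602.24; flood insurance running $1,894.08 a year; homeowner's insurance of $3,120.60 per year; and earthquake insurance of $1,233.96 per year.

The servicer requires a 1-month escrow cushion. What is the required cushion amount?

$1,404.24

County property tax — $10,602.24/yr
Flood insurance — $1,894.08/yr
Homeowner's insurance — $3,120.60/yr
Earthquake insurance — $1,233.96/yr
Total per year = $16,850.88
Monthly = $16,850.88 / 12 = $1,404.24
Cushion = 1 × $1,404.24 = $1,404.24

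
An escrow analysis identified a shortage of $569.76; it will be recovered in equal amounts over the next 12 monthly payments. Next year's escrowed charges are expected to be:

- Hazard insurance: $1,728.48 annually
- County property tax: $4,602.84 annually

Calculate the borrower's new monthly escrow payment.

$575.09

Hazard insurance: $1,728.48 annually
County property tax: $4,602.84 annually
Annual escrow total = $1,728.48 + $4,602.84 = $6,331.32
Base monthly escrow = $6,331.32 ÷ 12 = $527.61
Shortage per month = $569.76 / 12 = $47.48
Adjusted monthly = $527.61 + $47.48 = $575.09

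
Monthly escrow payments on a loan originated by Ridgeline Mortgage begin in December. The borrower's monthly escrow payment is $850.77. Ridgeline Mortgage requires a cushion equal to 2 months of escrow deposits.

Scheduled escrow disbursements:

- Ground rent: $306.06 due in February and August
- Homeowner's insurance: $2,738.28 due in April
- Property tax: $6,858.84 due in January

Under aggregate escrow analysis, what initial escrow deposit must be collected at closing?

$7,350.87

Cushion = 2 × $850.77 = $1,701.54
Trial balance (start $0, +$850.77 each month, − disbursements):
  Dec: +$850.77 → $850.77
  Jan: +$850.77 − $6,858.84 → -$5,157.30
  Feb: +$850.77 − $306.06 → -$4,612.59
  Mar: +$850.77 → -$3,761.82
  Apr: +$850.77 − $2,738.28 → -$5,649.33
  May: +$850.77 → -$4,798.56
  Jun: +$850.77 → -$3,947.79
  Jul: +$850.77 → -$3,097.02
  Aug: +$850.77 − $306.06 → -$2,552.31
  Sep: +$850.77 → -$1,701.54
  Oct: +$850.77 → -$850.77
  Nov: +$850.77 → $0.00
Lowest trial balance = -$5,649.33 (Apr)
Initial deposit = cushion − low point = $1,701.54 − (-$5,649.33) = $7,350.87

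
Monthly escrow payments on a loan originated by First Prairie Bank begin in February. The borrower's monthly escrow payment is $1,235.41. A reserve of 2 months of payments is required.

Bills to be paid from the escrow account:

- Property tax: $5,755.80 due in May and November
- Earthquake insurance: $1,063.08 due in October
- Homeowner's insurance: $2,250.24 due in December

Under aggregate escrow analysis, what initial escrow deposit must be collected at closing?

$3,706.23

Cushion = 2 × $1,235.41 = $2,470.82
Trial balance (start $0, +$1,235.41 each month, − disbursements):
  Feb: +$1,235.41 → $1,235.41
  Mar: +$1,235.41 → $2,470.82
  Apr: +$1,235.41 → $3,706.23
  May: +$1,235.41 − $5,755.80 → -$814.16
  Jun: +$1,235.41 → $421.25
  Jul: +$1,235.41 → $1,656.66
  Aug: +$1,235.41 → $2,892.07
  Sep: +$1,235.41 → $4,127.48
  Oct: +$1,235.41 − $1,063.08 → $4,299.81
  Nov: +$1,235.41 − $5,755.80 → -$220.58
  Dec: +$1,235.41 − $2,250.24 → -$1,235.41
  Jan: +$1,235.41 → $0.00
Lowest trial balance = -$1,235.41 (Dec)
Initial deposit = cushion − low point = $2,470.82 − (-$1,235.41) = $3,706.23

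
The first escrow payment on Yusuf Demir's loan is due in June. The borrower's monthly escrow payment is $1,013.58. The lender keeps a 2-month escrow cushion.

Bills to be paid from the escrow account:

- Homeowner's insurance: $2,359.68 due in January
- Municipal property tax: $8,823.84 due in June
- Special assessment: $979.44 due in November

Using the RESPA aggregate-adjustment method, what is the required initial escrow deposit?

$9,837.42

Cushion = 2 × $1,013.58 = $2,027.16
Trial balance (start $0, +$1,013.58 each month, − disbursements):
  Jun: +$1,013.58 − $8,823.84 → -$7,810.26
  Jul: +$1,013.58 → -$6,796.68
  Aug: +$1,013.58 → -$5,783.10
  Sep: +$1,013.58 → -$4,769.52
  Oct: +$1,013.58 → -$3,755.94
  Nov: +$1,013.58 − $979.44 → -$3,721.80
  Dec: +$1,013.58 → -$2,708.22
  Jan: +$1,013.58 − $2,359.68 → -$4,054.32
  Feb: +$1,013.58 → -$3,040.74
  Mar: +$1,013.58 → -$2,027.16
  Apr: +$1,013.58 → -$1,013.58
  May: +$1,013.58 → $0.00
Lowest trial balance = -$7,810.26 (Jun)
Initial deposit = cushion − low point = $2,027.16 − (-$7,810.26) = $9,837.42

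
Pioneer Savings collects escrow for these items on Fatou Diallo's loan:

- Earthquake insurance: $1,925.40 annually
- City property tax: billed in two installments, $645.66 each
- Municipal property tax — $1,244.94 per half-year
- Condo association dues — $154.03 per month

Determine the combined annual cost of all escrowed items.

$7,554.96

Earthquake insurance — $1,925.40
City property tax — $645.66 × 2 = $1,291.32
Municipal property tax — $1,244.94 × 2 = $2,489.88
Condo association dues — $154.03 × 12 = $1,848.36
Yearly total = $1,925.40 + $1,291.32 + $2,489.88 + $1,848.36 = $7,554.96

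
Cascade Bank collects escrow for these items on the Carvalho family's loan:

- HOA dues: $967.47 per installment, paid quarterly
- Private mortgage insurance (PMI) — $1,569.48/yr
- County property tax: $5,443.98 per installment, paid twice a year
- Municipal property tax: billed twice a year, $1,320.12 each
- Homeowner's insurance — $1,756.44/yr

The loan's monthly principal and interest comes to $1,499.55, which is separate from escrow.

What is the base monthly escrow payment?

HOA dues: $967.47 × 4 = $3,869.88 annually
Private mortgage insurance (PMI): $1,569.48 annually
County property tax: $5,443.98 × 2 = $10,887.96 annually
Municipal property tax: $1,320.12 × 2 = $2,640.24 annually
Homeowner's insurance: $1,756.44 annually
Yearly total = $20,724.00
Monthly escrow = $20,724.00 ÷ 12 = $1,727.00

$1,727.00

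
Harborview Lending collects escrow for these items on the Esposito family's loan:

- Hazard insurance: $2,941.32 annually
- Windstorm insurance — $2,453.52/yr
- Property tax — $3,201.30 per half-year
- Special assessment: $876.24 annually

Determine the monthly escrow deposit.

Hazard insurance = $2,941.32
Windstorm insurance = $2,453.52
Property tax = $3,201.30 × 2 = $6,402.60
Special assessment = $876.24
Annual escrow total = $12,673.68
Monthly = $12,673.68 / 12 = $1,056.14

$1,056.14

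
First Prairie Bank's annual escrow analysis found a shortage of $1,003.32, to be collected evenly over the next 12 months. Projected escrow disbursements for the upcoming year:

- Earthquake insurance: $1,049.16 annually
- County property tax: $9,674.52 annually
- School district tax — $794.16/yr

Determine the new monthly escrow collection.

$1,043.43

Earthquake insurance — $1,049.16/yr
County property tax — $9,674.52/yr
School district tax — $794.16/yr
Total per year = $11,517.84
Base monthly escrow = $11,517.84 ÷ 12 = $959.82
Shortage per month = $1,003.32 / 12 = $83.61
New monthly escrow = $959.82 + $83.61 = $1,043.43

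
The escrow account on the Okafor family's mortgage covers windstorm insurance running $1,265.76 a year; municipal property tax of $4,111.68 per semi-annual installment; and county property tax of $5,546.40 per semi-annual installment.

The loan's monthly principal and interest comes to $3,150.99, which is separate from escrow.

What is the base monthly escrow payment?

$1,715.16

Windstorm insurance: $1,265.76 per year
Municipal property tax: $4,111.68 × 2 = $8,223.36 per year
County property tax: $5,546.40 × 2 = $11,092.80 per year
Total annual escrow = $1,265.76 + $8,223.36 + $11,092.80 = $20,581.92
Monthly escrow = $20,581.92 / 12 = $1,715.16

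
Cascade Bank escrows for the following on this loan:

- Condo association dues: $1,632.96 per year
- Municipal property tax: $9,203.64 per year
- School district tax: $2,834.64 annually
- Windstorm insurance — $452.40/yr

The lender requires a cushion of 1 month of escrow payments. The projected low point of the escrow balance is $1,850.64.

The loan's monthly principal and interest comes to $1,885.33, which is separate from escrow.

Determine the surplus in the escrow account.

Condo association dues — $1,632.96/yr
Municipal property tax — $9,203.64/yr
School district tax — $2,834.64/yr
Windstorm insurance — $452.40/yr
Total annual escrow = $1,632.96 + $9,203.64 + $2,834.64 + $452.40 = $14,123.64
Monthly = $14,123.64 / 12 = $1,176.97
Required cushion = 1 × $1,176.97 = $1,176.97
Excess over cushion: $1,850.64 − $1,176.97 = $673.67

$673.67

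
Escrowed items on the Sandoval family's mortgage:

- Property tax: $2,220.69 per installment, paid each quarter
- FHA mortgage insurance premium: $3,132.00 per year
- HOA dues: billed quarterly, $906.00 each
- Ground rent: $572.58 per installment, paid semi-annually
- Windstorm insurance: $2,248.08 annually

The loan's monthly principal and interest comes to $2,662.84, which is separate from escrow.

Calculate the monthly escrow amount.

$1,586.00

Property tax = $2,220.69 × 4 = $8,882.76/yr
FHA mortgage insurance premium = $3,132.00/yr
HOA dues = $906.00 × 4 = $3,624.00/yr
Ground rent = $572.58 × 2 = $1,145.16/yr
Windstorm insurance = $2,248.08/yr
Total annual escrow = $8,882.76 + $3,132.00 + $3,624.00 + $1,145.16 + $2,248.08 = $19,032.00
Monthly = $19,032.00 / 12 = $1,586.00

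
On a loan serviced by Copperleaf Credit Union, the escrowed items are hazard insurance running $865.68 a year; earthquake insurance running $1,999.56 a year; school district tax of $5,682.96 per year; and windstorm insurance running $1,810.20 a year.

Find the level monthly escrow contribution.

$863.20

Hazard insurance: $865.68 annually
Earthquake insurance: $1,999.56 annually
School district tax: $5,682.96 annually
Windstorm insurance: $1,810.20 annually
Annual escrow total = $10,358.40
Per month = $10,358.40 ÷ 12 = $863.20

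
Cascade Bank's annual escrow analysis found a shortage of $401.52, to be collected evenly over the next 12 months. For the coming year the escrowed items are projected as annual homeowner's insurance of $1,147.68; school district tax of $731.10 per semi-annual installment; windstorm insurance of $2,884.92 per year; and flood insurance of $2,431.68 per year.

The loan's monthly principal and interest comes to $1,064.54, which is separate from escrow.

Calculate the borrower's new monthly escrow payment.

Homeowner's insurance — $1,147.68 annually
School district tax — $731.10 × 2 = $1,462.20 annually
Windstorm insurance — $2,884.92 annually
Flood insurance — $2,431.68 annually
Combined annual = $1,147.68 + $1,462.20 + $2,884.92 + $2,431.68 = $7,926.48
Per month = $7,926.48 / 12 = $660.54
Shortage per month = $401.52 ÷ 12 = $33.46
New monthly escrow = $660.54 + $33.46 = $694.00

$694.00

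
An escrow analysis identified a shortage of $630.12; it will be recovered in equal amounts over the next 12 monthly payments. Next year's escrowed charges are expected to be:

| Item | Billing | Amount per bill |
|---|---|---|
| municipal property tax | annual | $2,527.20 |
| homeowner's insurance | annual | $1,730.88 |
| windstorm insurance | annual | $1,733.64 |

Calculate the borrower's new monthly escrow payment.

$551.82

Municipal property tax = $2,527.20 per year
Homeowner's insurance = $1,730.88 per year
Windstorm insurance = $1,733.64 per year
Combined annual = $5,991.72
Per month = $5,991.72 ÷ 12 = $499.31
Shortage per month = $630.12 / 12 = $52.51
New monthly escrow = $499.31 + $52.51 = $551.82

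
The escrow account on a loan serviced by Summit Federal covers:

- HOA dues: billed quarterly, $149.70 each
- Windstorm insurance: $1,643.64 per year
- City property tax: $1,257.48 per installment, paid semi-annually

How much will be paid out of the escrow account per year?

$4,757.40

HOA dues: $149.70 × 4 = $598.80/yr
Windstorm insurance: $1,643.64/yr
City property tax: $1,257.48 × 2 = $2,514.96/yr
Combined annual = $598.80 + $1,643.64 + $2,514.96 = $4,757.40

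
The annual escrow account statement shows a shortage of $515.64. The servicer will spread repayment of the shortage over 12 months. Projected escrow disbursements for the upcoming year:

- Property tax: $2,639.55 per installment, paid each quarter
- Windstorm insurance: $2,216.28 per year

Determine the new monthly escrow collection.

$1,107.51

Property tax = $2,639.55 × 4 = $10,558.20
Windstorm insurance = $2,216.28
Total annual escrow = $12,774.48
Monthly escrow = $12,774.48 / 12 = $1,064.54
Shortage per month = $515.64 / 12 = $42.97
New monthly escrow = $1,064.54 + $42.97 = $1,107.51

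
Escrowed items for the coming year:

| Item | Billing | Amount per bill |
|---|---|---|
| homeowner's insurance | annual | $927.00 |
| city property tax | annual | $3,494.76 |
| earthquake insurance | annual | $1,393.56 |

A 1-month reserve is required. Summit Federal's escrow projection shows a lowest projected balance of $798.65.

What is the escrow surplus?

$314.04

Homeowner's insurance = $927.00 per year
City property tax = $3,494.76 per year
Earthquake insurance = $1,393.56 per year
Annual escrow total = $5,815.32
Per month = $5,815.32 / 12 = $484.61
Required cushion = 1 × $484.61 = $484.61
Surplus = $798.65 − $484.61 = $314.04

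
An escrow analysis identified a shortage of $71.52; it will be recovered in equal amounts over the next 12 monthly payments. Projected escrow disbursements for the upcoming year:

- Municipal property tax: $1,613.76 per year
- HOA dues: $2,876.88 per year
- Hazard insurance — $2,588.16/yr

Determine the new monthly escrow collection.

Municipal property tax = $1,613.76/yr
HOA dues = $2,876.88/yr
Hazard insurance = $2,588.16/yr
Total annual escrow = $1,613.76 + $2,876.88 + $2,588.16 = $7,078.80
Base monthly escrow = $7,078.80 ÷ 12 = $589.90
Shortage per month = $71.52 ÷ 12 = $5.96
Adjusted monthly = $589.90 + $5.96 = $595.86

$595.86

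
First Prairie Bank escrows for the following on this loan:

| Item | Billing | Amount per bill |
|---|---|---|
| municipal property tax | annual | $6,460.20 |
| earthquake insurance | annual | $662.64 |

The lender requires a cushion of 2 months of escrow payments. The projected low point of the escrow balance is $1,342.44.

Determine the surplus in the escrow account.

$155.30

Municipal property tax = $6,460.20 per year
Earthquake insurance = $662.64 per year
Yearly total = $7,122.84
Per month = $7,122.84 / 12 = $593.57
Required reserve = 2 × $593.57 = $1,187.14
Excess over cushion: $1,342.44 − $1,187.14 = $155.30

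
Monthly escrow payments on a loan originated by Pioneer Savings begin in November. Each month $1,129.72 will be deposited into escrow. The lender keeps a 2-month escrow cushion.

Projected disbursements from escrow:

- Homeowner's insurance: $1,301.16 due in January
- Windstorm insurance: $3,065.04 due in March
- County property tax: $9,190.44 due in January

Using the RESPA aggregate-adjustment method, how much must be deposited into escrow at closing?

$10,167.48

Cushion = 2 × $1,129.72 = $2,259.44
Trial balance (start $0, +$1,129.72 each month, − disbursements):
  Nov: +$1,129.72 → $1,129.72
  Dec: +$1,129.72 → $2,259.44
  Jan: +$1,129.72 − $10,491.60 → -$7,102.44
  Feb: +$1,129.72 → -$5,972.72
  Mar: +$1,129.72 − $3,065.04 → -$7,908.04
  Apr: +$1,129.72 → -$6,778.32
  May: +$1,129.72 → -$5,648.60
  Jun: +$1,129.72 → -$4,518.88
  Jul: +$1,129.72 → -$3,389.16
  Aug: +$1,129.72 → -$2,259.44
  Sep: +$1,129.72 → -$1,129.72
  Oct: +$1,129.72 → $0.00
Lowest trial balance = -$7,908.04 (Mar)
Initial deposit = cushion − low point = $2,259.44 − (-$7,908.04) = $10,167.48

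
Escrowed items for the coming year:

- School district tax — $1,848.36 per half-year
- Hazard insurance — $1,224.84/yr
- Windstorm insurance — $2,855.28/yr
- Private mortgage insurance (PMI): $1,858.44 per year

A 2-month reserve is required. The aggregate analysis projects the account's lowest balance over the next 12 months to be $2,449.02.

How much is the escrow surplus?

$843.14

School district tax = $1,848.36 × 2 = $3,696.72
Hazard insurance = $1,224.84
Windstorm insurance = $2,855.28
Private mortgage insurance (PMI) = $1,858.44
Total per year = $3,696.72 + $1,224.84 + $2,855.28 + $1,858.44 = $9,635.28
Monthly = $9,635.28 ÷ 12 = $802.94
Required cushion = 2 × $802.94 = $1,605.88
Excess over cushion: $2,449.02 − $1,605.88 = $843.14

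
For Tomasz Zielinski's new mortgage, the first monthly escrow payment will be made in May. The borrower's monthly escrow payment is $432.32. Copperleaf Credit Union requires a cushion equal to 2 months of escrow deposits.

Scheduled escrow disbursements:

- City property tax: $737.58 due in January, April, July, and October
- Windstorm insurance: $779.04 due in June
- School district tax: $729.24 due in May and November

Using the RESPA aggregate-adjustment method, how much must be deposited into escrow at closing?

Cushion = 2 × $432.32 = $864.64
Trial balance (start $0, +$432.32 each month, − disbursements):
  May: +$432.32 − $729.24 → -$296.92
  Jun: +$432.32 − $779.04 → -$643.64
  Jul: +$432.32 − $737.58 → -$948.90
  Aug: +$432.32 → -$516.58
  Sep: +$432.32 → -$84.26
  Oct: +$432.32 − $737.58 → -$389.52
  Nov: +$432.32 − $729.24 → -$686.44
  Dec: +$432.32 → -$254.12
  Jan: +$432.32 − $737.58 → -$559.38
  Feb: +$432.32 → -$127.06
  Mar: +$432.32 → $305.26
  Apr: +$432.32 − $737.58 → $0.00
Lowest trial balance = -$948.90 (Jul)
Initial deposit = cushion − low point = $864.64 − (-$948.90) = $1,813.54

$1,813.54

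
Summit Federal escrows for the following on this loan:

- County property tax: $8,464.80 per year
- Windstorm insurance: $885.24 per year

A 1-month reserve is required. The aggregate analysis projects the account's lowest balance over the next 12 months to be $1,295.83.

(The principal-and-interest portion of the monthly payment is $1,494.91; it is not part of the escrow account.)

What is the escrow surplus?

$516.66

County property tax — $8,464.80
Windstorm insurance — $885.24
Combined annual = $9,350.04
Base monthly escrow = $9,350.04 / 12 = $779.17
Cushion = 1 × $779.17 = $779.17
Surplus = $1,295.83 − $779.17 = $516.66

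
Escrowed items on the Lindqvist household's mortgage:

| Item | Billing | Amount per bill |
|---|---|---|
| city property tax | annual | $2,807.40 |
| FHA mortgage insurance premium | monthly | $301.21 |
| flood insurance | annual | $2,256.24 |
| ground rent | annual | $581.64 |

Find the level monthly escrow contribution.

City property tax: $2,807.40 annually
FHA mortgage insurance premium: $301.21 × 12 = $3,614.52 annually
Flood insurance: $2,256.24 annually
Ground rent: $581.64 annually
Yearly total = $2,807.40 + $3,614.52 + $2,256.24 + $581.64 = $9,259.80
Monthly = $9,259.80 ÷ 12 = $771.65

$771.65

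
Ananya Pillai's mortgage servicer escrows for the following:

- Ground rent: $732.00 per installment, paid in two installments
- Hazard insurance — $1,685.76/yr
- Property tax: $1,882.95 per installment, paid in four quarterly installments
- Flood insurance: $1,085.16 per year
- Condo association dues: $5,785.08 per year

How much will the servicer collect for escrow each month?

Ground rent = $732.00 × 2 = $1,464.00 annually
Hazard insurance = $1,685.76 annually
Property tax = $1,882.95 × 4 = $7,531.80 annually
Flood insurance = $1,085.16 annually
Condo association dues = $5,785.08 annually
Annual escrow total = $1,464.00 + $1,685.76 + $7,531.80 + $1,085.16 + $5,785.08 = $17,551.80
Per month = $17,551.80 / 12 = $1,462.65

$1,462.65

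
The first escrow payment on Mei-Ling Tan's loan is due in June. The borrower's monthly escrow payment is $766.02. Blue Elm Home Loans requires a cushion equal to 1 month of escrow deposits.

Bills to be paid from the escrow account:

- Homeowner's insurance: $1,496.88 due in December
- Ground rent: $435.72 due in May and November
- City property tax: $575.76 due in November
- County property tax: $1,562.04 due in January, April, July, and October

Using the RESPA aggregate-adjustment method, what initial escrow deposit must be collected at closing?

$1,832.34

Cushion = 1 × $766.02 = $766.02
Trial balance (start $0, +$766.02 each month, − disbursements):
  Jun: +$766.02 → $766.02
  Jul: +$766.02 − $1,562.04 → -$30.00
  Aug: +$766.02 → $736.02
  Sep: +$766.02 → $1,502.04
  Oct: +$766.02 − $1,562.04 → $706.02
  Nov: +$766.02 − $1,011.48 → $460.56
  Dec: +$766.02 − $1,496.88 → -$270.30
  Jan: +$766.02 − $1,562.04 → -$1,066.32
  Feb: +$766.02 → -$300.30
  Mar: +$766.02 → $465.72
  Apr: +$766.02 − $1,562.04 → -$330.30
  May: +$766.02 − $435.72 → $0.00
Lowest trial balance = -$1,066.32 (Jan)
Initial deposit = cushion − low point = $766.02 − (-$1,066.32) = $1,832.34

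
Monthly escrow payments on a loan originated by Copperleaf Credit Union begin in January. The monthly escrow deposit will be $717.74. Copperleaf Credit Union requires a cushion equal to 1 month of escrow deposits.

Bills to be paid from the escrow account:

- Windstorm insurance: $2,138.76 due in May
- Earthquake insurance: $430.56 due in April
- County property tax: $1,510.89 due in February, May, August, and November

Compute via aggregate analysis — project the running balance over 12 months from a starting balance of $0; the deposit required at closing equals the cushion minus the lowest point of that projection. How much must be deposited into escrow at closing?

Cushion = 1 × $717.74 = $717.74
Trial balance (start $0, +$717.74 each month, − disbursements):
  Jan: +$717.74 → $717.74
  Feb: +$717.74 − $1,510.89 → -$75.41
  Mar: +$717.74 → $642.33
  Apr: +$717.74 − $430.56 → $929.51
  May: +$717.74 − $3,649.65 → -$2,002.40
  Jun: +$717.74 → -$1,284.66
  Jul: +$717.74 → -$566.92
  Aug: +$717.74 − $1,510.89 → -$1,360.07
  Sep: +$717.74 → -$642.33
  Oct: +$717.74 → $75.41
  Nov: +$717.74 − $1,510.89 → -$717.74
  Dec: +$717.74 → $0.00
Lowest trial balance = -$2,002.40 (May)
Initial deposit = cushion − low point = $717.74 − (-$2,002.40) = $2,720.14

$2,720.14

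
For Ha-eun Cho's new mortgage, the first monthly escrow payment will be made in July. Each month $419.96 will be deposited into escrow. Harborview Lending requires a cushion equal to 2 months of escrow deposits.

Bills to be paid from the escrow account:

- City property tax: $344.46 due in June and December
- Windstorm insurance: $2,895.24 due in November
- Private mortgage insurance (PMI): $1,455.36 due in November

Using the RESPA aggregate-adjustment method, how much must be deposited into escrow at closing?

Cushion = 2 × $419.96 = $839.92
Trial balance (start $0, +$419.96 each month, − disbursements):
  Jul: +$419.96 → $419.96
  Aug: +$419.96 → $839.92
  Sep: +$419.96 → $1,259.88
  Oct: +$419.96 → $1,679.84
  Nov: +$419.96 − $4,350.60 → -$2,250.80
  Dec: +$419.96 − $344.46 → -$2,175.30
  Jan: +$419.96 → -$1,755.34
  Feb: +$419.96 → -$1,335.38
  Mar: +$419.96 → -$915.42
  Apr: +$419.96 → -$495.46
  May: +$419.96 → -$75.50
  Jun: +$419.96 − $344.46 → $0.00
Lowest trial balance = -$2,250.80 (Nov)
Initial deposit = cushion − low point = $839.92 − (-$2,250.80) = $3,090.72

$3,090.72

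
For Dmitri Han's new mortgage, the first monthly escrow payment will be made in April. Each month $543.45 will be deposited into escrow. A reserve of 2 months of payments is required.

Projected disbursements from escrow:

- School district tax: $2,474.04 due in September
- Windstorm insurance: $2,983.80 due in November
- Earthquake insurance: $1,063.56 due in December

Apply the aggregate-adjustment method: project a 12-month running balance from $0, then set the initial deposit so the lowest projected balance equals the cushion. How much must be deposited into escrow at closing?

$2,717.25

Cushion = 2 × $543.45 = $1,086.90
Trial balance (start $0, +$543.45 each month, − disbursements):
  Apr: +$543.45 → $543.45
  May: +$543.45 → $1,086.90
  Jun: +$543.45 → $1,630.35
  Jul: +$543.45 → $2,173.80
  Aug: +$543.45 → $2,717.25
  Sep: +$543.45 − $2,474.04 → $786.66
  Oct: +$543.45 → $1,330.11
  Nov: +$543.45 − $2,983.80 → -$1,110.24
  Dec: +$543.45 − $1,063.56 → -$1,630.35
  Jan: +$543.45 → -$1,086.90
  Feb: +$543.45 → -$543.45
  Mar: +$543.45 → $0.00
Lowest trial balance = -$1,630.35 (Dec)
Initial deposit = cushion − low point = $1,086.90 − (-$1,630.35) = $2,717.25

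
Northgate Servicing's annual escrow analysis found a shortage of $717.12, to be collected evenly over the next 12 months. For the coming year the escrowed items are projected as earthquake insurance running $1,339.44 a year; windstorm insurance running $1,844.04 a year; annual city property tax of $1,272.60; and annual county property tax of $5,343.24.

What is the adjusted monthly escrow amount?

Earthquake insurance = $1,339.44 annually
Windstorm insurance = $1,844.04 annually
City property tax = $1,272.60 annually
County property tax = $5,343.24 annually
Total per year = $9,799.32
Monthly escrow = $9,799.32 ÷ 12 = $816.61
Shortage per month = $717.12 ÷ 12 = $59.76
New monthly escrow = $816.61 + $59.76 = $876.37

$876.37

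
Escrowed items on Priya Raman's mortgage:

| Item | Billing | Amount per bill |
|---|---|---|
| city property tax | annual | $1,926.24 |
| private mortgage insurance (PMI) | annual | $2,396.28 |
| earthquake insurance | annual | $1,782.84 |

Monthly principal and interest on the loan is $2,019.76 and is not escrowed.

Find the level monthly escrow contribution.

City property tax: $1,926.24
Private mortgage insurance (PMI): $2,396.28
Earthquake insurance: $1,782.84
Combined annual = $1,926.24 + $2,396.28 + $1,782.84 = $6,105.36
Base monthly escrow = $6,105.36 ÷ 12 = $508.78

$508.78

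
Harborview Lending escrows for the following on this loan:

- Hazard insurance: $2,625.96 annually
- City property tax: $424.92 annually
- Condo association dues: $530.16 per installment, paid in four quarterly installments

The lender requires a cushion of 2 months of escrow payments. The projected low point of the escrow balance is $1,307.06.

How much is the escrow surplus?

Hazard insurance = $2,625.96 per year
City property tax = $424.92 per year
Condo association dues = $530.16 × 4 = $2,120.64 per year
Annual escrow total = $2,625.96 + $424.92 + $2,120.64 = $5,171.52
Monthly escrow = $5,171.52 / 12 = $430.96
Required cushion = 2 × $430.96 = $861.92
Surplus = $1,307.06 − $861.92 = $445.14

$445.14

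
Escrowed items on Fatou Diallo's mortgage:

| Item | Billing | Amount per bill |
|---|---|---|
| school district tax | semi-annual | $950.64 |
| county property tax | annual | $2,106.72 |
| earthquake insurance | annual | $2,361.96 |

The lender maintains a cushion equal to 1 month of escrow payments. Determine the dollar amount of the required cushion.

$530.83

School district tax: $950.64 × 2 = $1,901.28 per year
County property tax: $2,106.72 per year
Earthquake insurance: $2,361.96 per year
Total annual escrow = $1,901.28 + $2,106.72 + $2,361.96 = $6,369.96
Monthly escrow = $6,369.96 ÷ 12 = $530.83
Cushion = 1 × $530.83 = $530.83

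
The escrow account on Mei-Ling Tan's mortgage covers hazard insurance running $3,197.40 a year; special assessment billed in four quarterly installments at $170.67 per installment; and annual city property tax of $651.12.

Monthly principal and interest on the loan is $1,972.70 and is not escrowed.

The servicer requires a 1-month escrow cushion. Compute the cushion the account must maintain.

Hazard insurance = $3,197.40 per year
Special assessment = $170.67 × 4 = $682.68 per year
City property tax = $651.12 per year
Annual escrow total = $3,197.40 + $682.68 + $651.12 = $4,531.20
Per month = $4,531.20 ÷ 12 = $377.60
Reserve = 1 × $377.60 = $377.60

$377.60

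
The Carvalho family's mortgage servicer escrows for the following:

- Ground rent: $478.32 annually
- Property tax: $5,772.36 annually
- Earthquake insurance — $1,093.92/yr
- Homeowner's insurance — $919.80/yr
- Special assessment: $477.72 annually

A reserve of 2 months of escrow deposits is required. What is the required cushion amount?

Ground rent: $478.32
Property tax: $5,772.36
Earthquake insurance: $1,093.92
Homeowner's insurance: $919.80
Special assessment: $477.72
Total annual escrow = $478.32 + $5,772.36 + $1,093.92 + $919.80 + $477.72 = $8,742.12
Monthly = $8,742.12 / 12 = $728.51
Required cushion = 2 × $728.51 = $1,457.02

$1,457.02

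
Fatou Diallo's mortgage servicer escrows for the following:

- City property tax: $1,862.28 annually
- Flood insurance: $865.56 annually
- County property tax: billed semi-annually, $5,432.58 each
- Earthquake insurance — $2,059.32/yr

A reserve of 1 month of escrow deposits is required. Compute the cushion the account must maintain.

City property tax = $1,862.28 annually
Flood insurance = $865.56 annually
County property tax = $5,432.58 × 2 = $10,865.16 annually
Earthquake insurance = $2,059.32 annually
Combined annual = $15,652.32
Monthly escrow = $15,652.32 / 12 = $1,304.36
Reserve = 1 × $1,304.36 = $1,304.36

$1,304.36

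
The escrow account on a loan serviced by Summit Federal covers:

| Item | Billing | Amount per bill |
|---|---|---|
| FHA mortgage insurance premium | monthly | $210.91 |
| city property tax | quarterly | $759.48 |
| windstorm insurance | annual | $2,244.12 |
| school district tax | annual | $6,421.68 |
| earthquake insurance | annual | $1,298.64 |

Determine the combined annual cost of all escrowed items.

$15,533.28

FHA mortgage insurance premium — $210.91 × 12 = $2,530.92 annually
City property tax — $759.48 × 4 = $3,037.92 annually
Windstorm insurance — $2,244.12 annually
School district tax — $6,421.68 annually
Earthquake insurance — $1,298.64 annually
Combined annual = $2,530.92 + $3,037.92 + $2,244.12 + $6,421.68 + $1,298.64 = $15,533.28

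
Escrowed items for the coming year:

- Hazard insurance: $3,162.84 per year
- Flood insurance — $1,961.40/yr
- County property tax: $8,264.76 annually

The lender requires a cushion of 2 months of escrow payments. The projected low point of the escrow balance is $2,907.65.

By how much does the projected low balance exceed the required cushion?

Hazard insurance = $3,162.84
Flood insurance = $1,961.40
County property tax = $8,264.76
Total annual escrow = $3,162.84 + $1,961.40 + $8,264.76 = $13,389.00
Monthly = $13,389.00 ÷ 12 = $1,115.75
Required cushion = 2 × $1,115.75 = $2,231.50
Surplus = $2,907.65 − $2,231.50 = $676.15

$676.15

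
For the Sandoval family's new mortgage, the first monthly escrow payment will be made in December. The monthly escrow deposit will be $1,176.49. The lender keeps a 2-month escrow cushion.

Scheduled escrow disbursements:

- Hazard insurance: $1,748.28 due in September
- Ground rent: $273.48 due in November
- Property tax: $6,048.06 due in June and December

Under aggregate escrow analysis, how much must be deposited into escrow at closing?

Cushion = 2 × $1,176.49 = $2,352.98
Trial balance (start $0, +$1,176.49 each month, − disbursements):
  Dec: +$1,176.49 − $6,048.06 → -$4,871.57
  Jan: +$1,176.49 → -$3,695.08
  Feb: +$1,176.49 → -$2,518.59
  Mar: +$1,176.49 → -$1,342.10
  Apr: +$1,176.49 → -$165.61
  May: +$1,176.49 → $1,010.88
  Jun: +$1,176.49 − $6,048.06 → -$3,860.69
  Jul: +$1,176.49 → -$2,684.20
  Aug: +$1,176.49 → -$1,507.71
  Sep: +$1,176.49 − $1,748.28 → -$2,079.50
  Oct: +$1,176.49 → -$903.01
  Nov: +$1,176.49 − $273.48 → $0.00
Lowest trial balance = -$4,871.57 (Dec)
Initial deposit = cushion − low point = $2,352.98 − (-$4,871.57) = $7,224.55

$7,224.55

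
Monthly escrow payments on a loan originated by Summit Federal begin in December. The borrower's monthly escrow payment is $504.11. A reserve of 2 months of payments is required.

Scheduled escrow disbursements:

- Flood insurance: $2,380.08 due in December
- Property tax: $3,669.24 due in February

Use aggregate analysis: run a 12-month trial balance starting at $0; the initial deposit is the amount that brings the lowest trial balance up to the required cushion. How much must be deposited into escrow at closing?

Cushion = 2 × $504.11 = $1,008.22
Trial balance (start $0, +$504.11 each month, − disbursements):
  Dec: +$504.11 − $2,380.08 → -$1,875.97
  Jan: +$504.11 → -$1,371.86
  Feb: +$504.11 − $3,669.24 → -$4,536.99
  Mar: +$504.11 → -$4,032.88
  Apr: +$504.11 → -$3,528.77
  May: +$504.11 → -$3,024.66
  Jun: +$504.11 → -$2,520.55
  Jul: +$504.11 → -$2,016.44
  Aug: +$504.11 → -$1,512.33
  Sep: +$504.11 → -$1,008.22
  Oct: +$504.11 → -$504.11
  Nov: +$504.11 → $0.00
Lowest trial balance = -$4,536.99 (Feb)
Initial deposit = cushion − low point = $1,008.22 − (-$4,536.99) = $5,545.21

$5,545.21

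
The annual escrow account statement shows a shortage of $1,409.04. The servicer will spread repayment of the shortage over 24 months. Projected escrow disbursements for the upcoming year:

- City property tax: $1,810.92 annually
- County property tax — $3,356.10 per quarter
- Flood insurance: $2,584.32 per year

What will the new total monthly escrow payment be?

City property tax — $1,810.92 per year
County property tax — $3,356.10 × 4 = $13,424.40 per year
Flood insurance — $2,584.32 per year
Total annual escrow = $17,819.64
Per month = $17,819.64 ÷ 12 = $1,484.97
Monthly shortage recovery: $1,409.04 ÷ 24 = $58.71
New monthly escrow = $1,484.97 + $58.71 = $1,543.68

$1,543.68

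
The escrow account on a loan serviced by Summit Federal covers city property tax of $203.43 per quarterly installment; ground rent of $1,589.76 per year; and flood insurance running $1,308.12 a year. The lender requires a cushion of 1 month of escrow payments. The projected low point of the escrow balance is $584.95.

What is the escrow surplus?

$275.65

City property tax — $203.43 × 4 = $813.72
Ground rent — $1,589.76
Flood insurance — $1,308.12
Total per year = $813.72 + $1,589.76 + $1,308.12 = $3,711.60
Per month = $3,711.60 ÷ 12 = $309.30
Required cushion = 1 × $309.30 = $309.30
Excess over cushion: $584.95 − $309.30 = $275.65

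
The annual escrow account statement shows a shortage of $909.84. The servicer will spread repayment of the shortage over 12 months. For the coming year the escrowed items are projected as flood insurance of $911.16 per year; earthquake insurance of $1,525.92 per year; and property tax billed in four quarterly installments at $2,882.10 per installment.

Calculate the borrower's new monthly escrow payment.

Flood insurance: $911.16/yr
Earthquake insurance: $1,525.92/yr
Property tax: $2,882.10 × 4 = $11,528.40/yr
Total annual escrow = $13,965.48
Base monthly escrow = $13,965.48 ÷ 12 = $1,163.79
Shortage per month = $909.84 / 12 = $75.82
Adjusted monthly = $1,163.79 + $75.82 = $1,239.61

$1,239.61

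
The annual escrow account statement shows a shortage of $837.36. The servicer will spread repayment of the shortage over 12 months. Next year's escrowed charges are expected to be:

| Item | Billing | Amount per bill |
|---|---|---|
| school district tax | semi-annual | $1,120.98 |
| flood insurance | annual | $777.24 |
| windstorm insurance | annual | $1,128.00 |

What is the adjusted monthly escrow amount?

$415.38

School district tax = $1,120.98 × 2 = $2,241.96 per year
Flood insurance = $777.24 per year
Windstorm insurance = $1,128.00 per year
Yearly total = $4,147.20
Base monthly escrow = $4,147.20 / 12 = $345.60
Monthly shortage recovery: $837.36 / 12 = $69.78
Adjusted monthly = $345.60 + $69.78 = $415.38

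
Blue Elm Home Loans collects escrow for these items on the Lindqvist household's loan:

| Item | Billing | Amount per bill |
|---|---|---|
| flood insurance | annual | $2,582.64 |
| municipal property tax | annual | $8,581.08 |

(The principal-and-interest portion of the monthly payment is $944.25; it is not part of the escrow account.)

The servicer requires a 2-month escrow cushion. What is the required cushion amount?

$1,860.62

Flood insurance = $2,582.64 annually
Municipal property tax = $8,581.08 annually
Annual escrow total = $11,163.72
Monthly = $11,163.72 / 12 = $930.31
Reserve = 2 × $930.31 = $1,860.62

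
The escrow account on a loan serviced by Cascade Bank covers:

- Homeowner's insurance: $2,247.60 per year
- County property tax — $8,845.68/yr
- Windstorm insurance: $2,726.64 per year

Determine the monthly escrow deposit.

$1,151.66

Homeowner's insurance: $2,247.60 per year
County property tax: $8,845.68 per year
Windstorm insurance: $2,726.64 per year
Total per year = $2,247.60 + $8,845.68 + $2,726.64 = $13,819.92
Base monthly escrow = $13,819.92 / 12 = $1,151.66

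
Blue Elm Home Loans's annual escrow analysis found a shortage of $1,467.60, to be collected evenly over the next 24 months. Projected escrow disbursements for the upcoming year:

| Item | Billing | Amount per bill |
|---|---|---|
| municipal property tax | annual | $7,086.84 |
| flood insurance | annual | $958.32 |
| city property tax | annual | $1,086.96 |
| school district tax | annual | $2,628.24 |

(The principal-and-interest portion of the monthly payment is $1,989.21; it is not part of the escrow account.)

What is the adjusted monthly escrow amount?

$1,041.18

Municipal property tax: $7,086.84 per year
Flood insurance: $958.32 per year
City property tax: $1,086.96 per year
School district tax: $2,628.24 per year
Total annual escrow = $7,086.84 + $958.32 + $1,086.96 + $2,628.24 = $11,760.36
Monthly escrow = $11,760.36 ÷ 12 = $980.03
Monthly shortage recovery: $1,467.60 ÷ 24 = $61.15
New monthly escrow = $980.03 + $61.15 = $1,041.18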